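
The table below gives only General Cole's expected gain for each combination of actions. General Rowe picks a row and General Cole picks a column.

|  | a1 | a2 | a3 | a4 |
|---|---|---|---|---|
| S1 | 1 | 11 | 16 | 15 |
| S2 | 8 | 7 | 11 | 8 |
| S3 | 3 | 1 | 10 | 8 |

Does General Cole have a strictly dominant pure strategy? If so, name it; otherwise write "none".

a3 vs a1: S1: 16>1, S2: 11>8, S3: 10>3.
a3 vs a2: S1: 16>11, S2: 11>7, S3: 10>1.
a3 vs a4: S1: 16>15, S2: 11>8, S3: 10>8.
a3 strictly beats every other strategy against every opponent action, so it is strictly dominant.

a3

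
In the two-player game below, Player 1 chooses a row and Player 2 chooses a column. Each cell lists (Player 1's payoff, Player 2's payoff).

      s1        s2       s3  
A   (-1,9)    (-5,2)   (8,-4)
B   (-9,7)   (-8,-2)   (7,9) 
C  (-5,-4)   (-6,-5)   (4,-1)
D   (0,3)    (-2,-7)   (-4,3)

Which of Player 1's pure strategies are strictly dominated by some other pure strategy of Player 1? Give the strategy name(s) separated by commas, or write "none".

B, C

A is not dominated — it holds its own against B at s1 (-1>-9); C at s1 (-1>-5); D at s3 (8>-4).
B: dominated, since A does at least as well everywhere (s1: -1>-9, s2: -5>-8, s3: 8>7).
C is strictly dominated by A (s1: -1>-5, s2: -5>-6, s3: 8>4).
D: no other strategy beats it everywhere (A at s1 (0>-1); B at s1 (0>-9); C at s1 (0>-5)).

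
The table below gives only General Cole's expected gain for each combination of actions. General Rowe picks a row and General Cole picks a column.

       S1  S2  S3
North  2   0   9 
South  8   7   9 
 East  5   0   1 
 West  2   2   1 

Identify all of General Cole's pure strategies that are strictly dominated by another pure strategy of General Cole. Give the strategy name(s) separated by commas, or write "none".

none

S1: no other strategy beats it everywhere (S2 at North (2>0); S3 at East (5>1)).
S2 is not dominated — it holds its own against S1 at West (2=2); S3 at West (2>1).
S3 is not dominated — it holds its own against S1 at North (9>2); S2 at North (9>0).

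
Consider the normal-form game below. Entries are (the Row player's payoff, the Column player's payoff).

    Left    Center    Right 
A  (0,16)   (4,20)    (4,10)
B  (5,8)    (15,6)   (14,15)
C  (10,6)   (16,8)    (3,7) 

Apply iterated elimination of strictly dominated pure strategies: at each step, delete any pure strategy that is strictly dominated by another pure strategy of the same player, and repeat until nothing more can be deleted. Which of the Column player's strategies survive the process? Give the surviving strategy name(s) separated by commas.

The Row player's strategy A is strictly dominated by B (Left: 5>0, Center: 15>4, Right: 14>4) and is removed.
The Column player's strategy Left is strictly dominated by Right (B: 15>8, C: 7>6) and is removed.
Among the remaining strategies, none is strictly dominated by another pure strategy of the same player, so the elimination stops.
Surviving strategies — the Row player: {B, C}; the Column player: {Center, Right}.

Center, Right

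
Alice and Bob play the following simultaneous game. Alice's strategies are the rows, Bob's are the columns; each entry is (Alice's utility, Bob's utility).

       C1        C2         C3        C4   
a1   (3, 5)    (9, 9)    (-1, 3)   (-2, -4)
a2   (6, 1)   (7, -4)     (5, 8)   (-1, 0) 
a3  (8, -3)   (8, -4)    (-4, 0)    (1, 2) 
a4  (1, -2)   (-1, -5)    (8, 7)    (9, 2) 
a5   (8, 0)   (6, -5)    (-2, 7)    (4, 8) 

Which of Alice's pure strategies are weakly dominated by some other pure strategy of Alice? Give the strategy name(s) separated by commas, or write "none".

none

a1 is not dominated — it holds its own against a2 at C2 (9>7); a3 at C2 (9>8); a4 at C1 (3>1); a5 at C2 (9>6).
a2 is not dominated — it holds its own against a1 at C1 (6>3); a3 at C3 (5>-4); a4 at C1 (6>1); a5 at C2 (7>6).
a3 is not dominated — it holds its own against a1 at C1 (8>3); a2 at C1 (8>6); a4 at C1 (8>1); a5 at C2 (8>6).
a4: no other strategy beats it everywhere (a1 at C3 (8>-1); a2 at C3 (8>5); a3 at C3 (8>-4); a5 at C3 (8>-2)).
Nothing dominates a5: a1 at C1 (8>3); a2 at C1 (8>6); a3 at C3 (-2>-4); a4 at C1 (8>1).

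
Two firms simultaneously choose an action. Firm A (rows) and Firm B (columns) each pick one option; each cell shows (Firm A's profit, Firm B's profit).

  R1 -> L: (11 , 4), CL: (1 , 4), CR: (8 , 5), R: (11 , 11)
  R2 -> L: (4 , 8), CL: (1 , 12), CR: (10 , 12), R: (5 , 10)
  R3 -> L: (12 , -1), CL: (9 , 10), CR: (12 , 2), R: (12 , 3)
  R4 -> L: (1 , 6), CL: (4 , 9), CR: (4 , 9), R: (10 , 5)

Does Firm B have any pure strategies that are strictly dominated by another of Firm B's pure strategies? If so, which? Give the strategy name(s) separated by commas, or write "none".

L

CR strictly dominates L — R1: 5>4, R2: 12>8, R3: 2>-1, R4: 9>6.
CL: no other strategy beats it everywhere (L at R1 (4=4); CR at R2 (12=12); R at R2 (12>10)).
Nothing dominates CR: L at R1 (5>4); CL at R1 (5>4); R at R2 (12>10).
R is not dominated — it holds its own against L at R1 (11>4); CL at R1 (11>4); CR at R1 (11>5).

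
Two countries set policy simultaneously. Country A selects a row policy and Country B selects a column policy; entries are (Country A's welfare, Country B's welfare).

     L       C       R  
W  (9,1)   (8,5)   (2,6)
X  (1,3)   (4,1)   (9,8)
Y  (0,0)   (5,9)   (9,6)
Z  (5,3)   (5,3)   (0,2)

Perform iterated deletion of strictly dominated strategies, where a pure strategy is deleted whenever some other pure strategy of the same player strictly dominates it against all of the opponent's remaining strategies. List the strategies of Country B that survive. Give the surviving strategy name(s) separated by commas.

C, R

Row Z is eliminated: W beats it against every remaining column (L: 9>5, C: 8>5, R: 2>0).
For Country B, R strictly dominates L on the remaining rows (W: 6>1, X: 8>3, Y: 6>0); eliminate L.
Among the remaining strategies, none is strictly dominated by another pure strategy of the same player, so the elimination stops.
Surviving strategies — Country A: {W, X, Y}; Country B: {C, R}.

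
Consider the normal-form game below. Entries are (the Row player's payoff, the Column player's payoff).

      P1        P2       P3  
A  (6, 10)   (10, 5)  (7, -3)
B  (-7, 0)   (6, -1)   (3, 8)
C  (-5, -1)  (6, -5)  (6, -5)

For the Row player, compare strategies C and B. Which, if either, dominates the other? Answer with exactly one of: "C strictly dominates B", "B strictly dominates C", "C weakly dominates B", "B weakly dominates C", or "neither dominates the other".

Compare C to B across each opponent action: P1: -5>-7, P2: 6=6, P3: 6>3.
C is at least as good everywhere and strictly better somewhere (tied only at P2), so C weakly but not strictly dominates B.

C weakly dominates B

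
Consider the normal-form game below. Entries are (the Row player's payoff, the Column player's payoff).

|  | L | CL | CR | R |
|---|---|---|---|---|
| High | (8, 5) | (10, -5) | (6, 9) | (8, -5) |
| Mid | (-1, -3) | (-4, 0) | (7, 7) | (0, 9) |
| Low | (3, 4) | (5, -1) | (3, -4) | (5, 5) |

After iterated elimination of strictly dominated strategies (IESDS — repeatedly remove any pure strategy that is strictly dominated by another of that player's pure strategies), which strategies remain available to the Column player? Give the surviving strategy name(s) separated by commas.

Row Low is eliminated: High beats it against every remaining column (L: 8>3, CL: 10>5, CR: 6>3, R: 8>5).
Column L is eliminated: CR beats it against every remaining row (High: 9>5, Mid: 7>-3).
Column CL is eliminated: CR beats it against every remaining row (High: 9>-5, Mid: 7>0).
Among the remaining strategies, none is strictly dominated by another pure strategy of the same player, so the elimination stops.
Surviving strategies — the Row player: {High, Mid}; the Column player: {CR, R}.

CR, R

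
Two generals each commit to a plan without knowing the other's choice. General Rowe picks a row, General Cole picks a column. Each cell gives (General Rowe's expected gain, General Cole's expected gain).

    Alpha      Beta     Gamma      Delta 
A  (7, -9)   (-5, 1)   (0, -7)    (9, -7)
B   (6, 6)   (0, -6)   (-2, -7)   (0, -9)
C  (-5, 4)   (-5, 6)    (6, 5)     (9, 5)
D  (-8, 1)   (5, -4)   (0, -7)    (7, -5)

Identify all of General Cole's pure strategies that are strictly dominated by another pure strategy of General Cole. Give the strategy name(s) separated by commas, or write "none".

Alpha: no other strategy beats it everywhere (Beta at B (6>-6); Gamma at B (6>-7); Delta at B (6>-9)).
Beta is not dominated — it holds its own against Alpha at A (1>-9); Gamma at A (1>-7); Delta at A (1>-7).
Gamma is strictly dominated by Beta (A: 1>-7, B: -6>-7, C: 6>5, D: -4>-7).
Beta strictly dominates Delta — A: 1>-7, B: -6>-9, C: 6>5, D: -4>-5.

Gamma, Delta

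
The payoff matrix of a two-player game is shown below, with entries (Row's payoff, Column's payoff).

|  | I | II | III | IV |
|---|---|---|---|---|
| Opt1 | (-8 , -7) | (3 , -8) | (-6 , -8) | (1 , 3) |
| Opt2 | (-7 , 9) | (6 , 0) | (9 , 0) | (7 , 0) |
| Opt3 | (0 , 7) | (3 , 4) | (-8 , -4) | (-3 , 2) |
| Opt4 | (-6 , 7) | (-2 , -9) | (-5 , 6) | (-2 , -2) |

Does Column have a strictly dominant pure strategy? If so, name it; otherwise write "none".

I fails to dominate IV at Opt1 (-7<3).
II fails to dominate I at Opt1 (-8<-7).
III fails to dominate I at Opt1 (-8<-7).
IV fails to dominate I at Opt2 (0<9).
No single strategy dominates all the others.

none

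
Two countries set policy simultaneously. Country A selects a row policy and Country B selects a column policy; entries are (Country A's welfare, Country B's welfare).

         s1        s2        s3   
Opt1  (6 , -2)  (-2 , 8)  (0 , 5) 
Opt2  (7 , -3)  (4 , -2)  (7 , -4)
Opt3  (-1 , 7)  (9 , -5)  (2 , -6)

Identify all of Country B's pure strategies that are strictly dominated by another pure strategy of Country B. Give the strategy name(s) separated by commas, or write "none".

s3

Nothing dominates s1: s2 at Opt3 (7>-5); s3 at Opt2 (-3>-4).
s2 is not dominated — it holds its own against s1 at Opt1 (8>-2); s3 at Opt1 (8>5).
s3: dominated, since s2 does at least as well everywhere (Opt1: 8>5, Opt2: -2>-4, Opt3: -5>-6).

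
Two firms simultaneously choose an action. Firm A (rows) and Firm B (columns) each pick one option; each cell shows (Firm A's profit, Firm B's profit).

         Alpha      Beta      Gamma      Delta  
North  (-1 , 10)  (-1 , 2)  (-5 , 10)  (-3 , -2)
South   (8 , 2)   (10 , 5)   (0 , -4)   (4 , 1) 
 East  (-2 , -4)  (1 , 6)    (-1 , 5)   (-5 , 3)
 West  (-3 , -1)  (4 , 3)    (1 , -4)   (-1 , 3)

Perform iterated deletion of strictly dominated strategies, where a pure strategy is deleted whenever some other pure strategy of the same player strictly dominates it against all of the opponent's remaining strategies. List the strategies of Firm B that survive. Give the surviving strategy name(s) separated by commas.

Beta

Firm A's strategy North is strictly dominated by South (Alpha: 8>-1, Beta: 10>-1, Gamma: 0>-5, Delta: 4>-3) and is removed.
Row East is eliminated: South beats it against every remaining column (Alpha: 8>-2, Beta: 10>1, Gamma: 0>-1, Delta: 4>-5).
Column Alpha is eliminated: Beta beats it against every remaining row (South: 5>2, West: 3>-1).
For Firm B, Beta strictly dominates Gamma on the remaining rows (South: 5>-4, West: 3>-4); eliminate Gamma.
Row West is eliminated: South beats it against every remaining column (Beta: 10>4, Delta: 4>-1).
Column Delta is eliminated: Beta beats it against every remaining row (South: 5>1).
Among the remaining strategies, none is strictly dominated by another pure strategy of the same player, so the elimination stops.
Surviving strategies — Firm A: {South}; Firm B: {Beta}.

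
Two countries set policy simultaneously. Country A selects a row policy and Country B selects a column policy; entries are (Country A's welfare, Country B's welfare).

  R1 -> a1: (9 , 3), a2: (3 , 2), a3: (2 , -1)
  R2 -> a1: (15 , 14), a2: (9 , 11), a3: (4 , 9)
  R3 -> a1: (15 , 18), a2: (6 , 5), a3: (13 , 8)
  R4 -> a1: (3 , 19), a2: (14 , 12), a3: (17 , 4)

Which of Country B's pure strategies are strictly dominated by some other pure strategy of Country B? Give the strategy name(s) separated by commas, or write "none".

a2, a3

a1 is not dominated — it holds its own against a2 at R1 (3>2); a3 at R1 (3>-1).
a2: dominated, since a1 does at least as well everywhere (R1: 3>2, R2: 14>11, R3: 18>5, R4: 19>12).
a1 strictly dominates a3 — R1: 3>-1, R2: 14>9, R3: 18>8, R4: 19>4.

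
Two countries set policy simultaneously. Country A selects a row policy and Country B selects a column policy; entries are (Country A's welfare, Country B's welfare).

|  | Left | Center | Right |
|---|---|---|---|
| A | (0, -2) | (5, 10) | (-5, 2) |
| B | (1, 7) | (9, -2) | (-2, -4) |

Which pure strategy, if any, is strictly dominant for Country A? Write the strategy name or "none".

B

B vs A: Left: 1>0, Center: 9>5, Right: -2>-5.
B strictly beats every other strategy against every opponent action, so it is strictly dominant.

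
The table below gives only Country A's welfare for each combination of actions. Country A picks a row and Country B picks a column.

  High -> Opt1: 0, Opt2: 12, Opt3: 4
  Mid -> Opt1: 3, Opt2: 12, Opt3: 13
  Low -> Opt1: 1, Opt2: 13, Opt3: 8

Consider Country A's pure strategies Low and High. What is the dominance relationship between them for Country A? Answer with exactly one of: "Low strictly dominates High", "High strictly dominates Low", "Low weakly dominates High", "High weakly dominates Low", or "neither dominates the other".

Low strictly dominates High

Compare Low to High across each opponent action: Opt1: 1>0, Opt2: 13>12, Opt3: 8>4.
Low gives a strictly higher payoff against each opponent action, so Low strictly dominates High.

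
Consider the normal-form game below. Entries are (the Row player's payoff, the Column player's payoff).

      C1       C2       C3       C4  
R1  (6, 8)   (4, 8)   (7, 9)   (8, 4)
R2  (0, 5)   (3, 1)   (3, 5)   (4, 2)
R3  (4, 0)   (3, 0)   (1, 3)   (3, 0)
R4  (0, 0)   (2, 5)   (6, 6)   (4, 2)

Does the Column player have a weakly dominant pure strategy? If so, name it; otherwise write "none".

C3 vs C1: R1: 9>8, R2: 5=5, R3: 3>0, R4: 6>0.
C3 vs C2: R1: 9>8, R2: 5>1, R3: 3>0, R4: 6>5.
C3 vs C4: R1: 9>4, R2: 5>2, R3: 3>0, R4: 6>2.
C3 is at least as good as every other strategy against every opponent action, so it is weakly dominant.

C3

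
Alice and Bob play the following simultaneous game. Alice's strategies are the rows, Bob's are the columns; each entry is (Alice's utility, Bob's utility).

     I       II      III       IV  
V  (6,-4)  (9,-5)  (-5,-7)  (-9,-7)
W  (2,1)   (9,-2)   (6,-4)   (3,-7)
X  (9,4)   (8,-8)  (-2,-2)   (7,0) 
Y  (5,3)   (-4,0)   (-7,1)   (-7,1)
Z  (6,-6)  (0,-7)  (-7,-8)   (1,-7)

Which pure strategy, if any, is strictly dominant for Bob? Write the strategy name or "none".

I

I vs II: V: -4>-5, W: 1>-2, X: 4>-8, Y: 3>0, Z: -6>-7.
I vs III: V: -4>-7, W: 1>-4, X: 4>-2, Y: 3>1, Z: -6>-8.
I vs IV: V: -4>-7, W: 1>-7, X: 4>0, Y: 3>1, Z: -6>-7.
I strictly beats every other strategy against every opponent action, so it is strictly dominant.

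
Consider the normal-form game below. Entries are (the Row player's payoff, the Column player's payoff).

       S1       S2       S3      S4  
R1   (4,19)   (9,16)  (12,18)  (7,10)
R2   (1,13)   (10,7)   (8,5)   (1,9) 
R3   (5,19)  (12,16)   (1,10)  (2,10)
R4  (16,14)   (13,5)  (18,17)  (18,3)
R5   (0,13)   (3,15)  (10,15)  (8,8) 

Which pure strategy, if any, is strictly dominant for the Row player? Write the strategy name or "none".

R4 vs R1: S1: 16>4, S2: 13>9, S3: 18>12, S4: 18>7.
R4 vs R2: S1: 16>1, S2: 13>10, S3: 18>8, S4: 18>1.
R4 vs R3: S1: 16>5, S2: 13>12, S3: 18>1, S4: 18>2.
R4 vs R5: S1: 16>0, S2: 13>3, S3: 18>10, S4: 18>8.
R4 strictly beats every other strategy against every opponent action, so it is strictly dominant.

R4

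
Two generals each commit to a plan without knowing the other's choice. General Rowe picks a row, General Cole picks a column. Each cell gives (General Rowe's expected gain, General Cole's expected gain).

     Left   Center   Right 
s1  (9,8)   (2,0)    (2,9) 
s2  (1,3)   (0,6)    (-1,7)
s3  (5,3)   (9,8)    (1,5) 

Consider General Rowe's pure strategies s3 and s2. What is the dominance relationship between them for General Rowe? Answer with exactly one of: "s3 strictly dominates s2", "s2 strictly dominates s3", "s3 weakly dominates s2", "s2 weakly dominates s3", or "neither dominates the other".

s3 strictly dominates s2

Compare s3 to s2 across each opponent action: Left: 5>1, Center: 9>0, Right: 1>-1.
Every comparison favours s3, so s3 strictly dominates s2.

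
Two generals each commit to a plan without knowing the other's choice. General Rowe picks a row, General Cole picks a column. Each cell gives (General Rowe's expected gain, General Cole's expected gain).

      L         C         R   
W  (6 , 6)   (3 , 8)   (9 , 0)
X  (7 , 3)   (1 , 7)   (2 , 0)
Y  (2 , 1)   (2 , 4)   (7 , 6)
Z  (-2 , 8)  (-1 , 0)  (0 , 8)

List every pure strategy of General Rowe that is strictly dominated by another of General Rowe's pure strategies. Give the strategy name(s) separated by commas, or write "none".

W: no other strategy beats it everywhere (X at C (3>1); Y at L (6>2); Z at L (6>-2)).
Nothing dominates X: W at L (7>6); Y at L (7>2); Z at L (7>-2).
Y is strictly dominated by W (L: 6>2, C: 3>2, R: 9>7).
Z is strictly dominated by W (L: 6>-2, C: 3>-1, R: 9>0).

Y, Z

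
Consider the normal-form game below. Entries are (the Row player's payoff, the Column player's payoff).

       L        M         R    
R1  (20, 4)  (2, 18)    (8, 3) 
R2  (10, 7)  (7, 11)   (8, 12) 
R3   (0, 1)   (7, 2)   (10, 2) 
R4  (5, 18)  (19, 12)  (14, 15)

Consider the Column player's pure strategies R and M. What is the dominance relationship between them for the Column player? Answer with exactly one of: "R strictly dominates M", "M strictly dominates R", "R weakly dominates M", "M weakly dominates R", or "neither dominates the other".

Compare R to M across each opponent action: R1: 3<18, R2: 12>11, R3: 2=2, R4: 15>12.
R does better at R2, R4 but worse at R1; neither strategy dominates the other.

neither dominates the other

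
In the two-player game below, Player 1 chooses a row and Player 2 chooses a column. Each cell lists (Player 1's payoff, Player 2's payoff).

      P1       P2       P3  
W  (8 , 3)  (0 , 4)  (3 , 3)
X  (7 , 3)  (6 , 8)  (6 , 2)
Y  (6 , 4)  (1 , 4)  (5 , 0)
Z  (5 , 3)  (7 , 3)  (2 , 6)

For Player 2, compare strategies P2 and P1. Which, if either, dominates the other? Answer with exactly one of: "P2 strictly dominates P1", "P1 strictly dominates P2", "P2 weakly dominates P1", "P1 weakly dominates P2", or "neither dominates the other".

P2's payoffs vs P1's, by Player 1's action — W: 4>3, X: 8>3, Y: 4=4, Z: 3=3.
P2 is at least as good everywhere and strictly better somewhere (tied only at Y, Z), so P2 weakly but not strictly dominates P1.

P2 weakly dominates P1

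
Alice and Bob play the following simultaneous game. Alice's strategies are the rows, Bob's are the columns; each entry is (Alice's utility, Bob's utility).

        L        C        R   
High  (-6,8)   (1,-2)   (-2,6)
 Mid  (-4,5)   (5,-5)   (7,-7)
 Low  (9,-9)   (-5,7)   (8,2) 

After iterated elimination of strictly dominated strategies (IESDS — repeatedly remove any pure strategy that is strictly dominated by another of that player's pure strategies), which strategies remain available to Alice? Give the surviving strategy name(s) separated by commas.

Mid, Low

Row High is eliminated: Mid beats it against every remaining column (L: -4>-6, C: 5>1, R: 7>-2).
For Bob, C strictly dominates R on the remaining rows (Mid: -5>-7, Low: 7>2); eliminate R.
Among the remaining strategies, none is strictly dominated by another pure strategy of the same player, so the elimination stops.
Surviving strategies — Alice: {Mid, Low}; Bob: {L, C}.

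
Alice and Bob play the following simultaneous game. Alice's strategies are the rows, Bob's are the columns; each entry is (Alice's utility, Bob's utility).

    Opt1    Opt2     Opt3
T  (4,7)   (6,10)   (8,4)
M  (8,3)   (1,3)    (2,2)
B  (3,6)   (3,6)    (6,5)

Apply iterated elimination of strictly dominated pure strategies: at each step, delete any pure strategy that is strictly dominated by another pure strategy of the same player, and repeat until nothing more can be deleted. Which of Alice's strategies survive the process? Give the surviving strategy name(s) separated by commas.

T, M

Row B is eliminated: T beats it against every remaining column (Opt1: 4>3, Opt2: 6>3, Opt3: 8>6).
Bob's strategy Opt3 is strictly dominated by Opt1 (T: 7>4, M: 3>2) and is removed.
Among the remaining strategies, none is strictly dominated by another pure strategy of the same player, so the elimination stops.
Surviving strategies — Alice: {T, M}; Bob: {Opt1, Opt2}.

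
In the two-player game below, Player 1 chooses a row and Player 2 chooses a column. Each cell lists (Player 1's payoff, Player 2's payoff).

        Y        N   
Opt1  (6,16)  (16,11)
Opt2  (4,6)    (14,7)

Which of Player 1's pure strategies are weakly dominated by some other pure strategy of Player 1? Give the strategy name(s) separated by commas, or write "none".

Opt1 is not dominated — it holds its own against Opt2 at Y (6>4).
Opt1 weakly dominates Opt2 — Y: 6>4, N: 16>14.

Opt2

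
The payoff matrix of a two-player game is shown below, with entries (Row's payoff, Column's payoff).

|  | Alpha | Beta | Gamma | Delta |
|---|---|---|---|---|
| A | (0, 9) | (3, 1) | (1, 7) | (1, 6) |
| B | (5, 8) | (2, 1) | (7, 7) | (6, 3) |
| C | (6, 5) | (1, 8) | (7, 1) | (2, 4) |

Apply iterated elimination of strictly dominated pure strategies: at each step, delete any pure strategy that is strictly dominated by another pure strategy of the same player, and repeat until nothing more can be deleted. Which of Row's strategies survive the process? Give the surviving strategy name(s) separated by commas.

Column's strategy Gamma is strictly dominated by Alpha (A: 9>7, B: 8>7, C: 5>1) and is removed.
Column's strategy Delta is strictly dominated by Alpha (A: 9>6, B: 8>3, C: 5>4) and is removed.
Among the remaining strategies, none is strictly dominated by another pure strategy of the same player, so the elimination stops.
Surviving strategies — Row: {A, B, C}; Column: {Alpha, Beta}.

A, B, C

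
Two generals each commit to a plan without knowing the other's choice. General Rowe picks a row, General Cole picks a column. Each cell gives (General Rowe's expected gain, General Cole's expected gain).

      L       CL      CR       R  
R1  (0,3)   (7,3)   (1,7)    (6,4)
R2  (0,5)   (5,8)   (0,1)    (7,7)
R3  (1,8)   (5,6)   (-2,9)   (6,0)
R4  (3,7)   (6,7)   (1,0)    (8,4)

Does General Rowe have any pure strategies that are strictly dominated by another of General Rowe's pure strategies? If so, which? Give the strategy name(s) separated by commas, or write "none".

Nothing dominates R1: R2 at L (0=0); R3 at CL (7>5); R4 at CL (7>6).
R2: dominated, since R4 does at least as well everywhere (L: 3>0, CL: 6>5, CR: 1>0, R: 8>7).
R4 strictly dominates R3 — L: 3>1, CL: 6>5, CR: 1>-2, R: 8>6.
R4: no other strategy beats it everywhere (R1 at L (3>0); R2 at L (3>0); R3 at L (3>1)).

R2, R3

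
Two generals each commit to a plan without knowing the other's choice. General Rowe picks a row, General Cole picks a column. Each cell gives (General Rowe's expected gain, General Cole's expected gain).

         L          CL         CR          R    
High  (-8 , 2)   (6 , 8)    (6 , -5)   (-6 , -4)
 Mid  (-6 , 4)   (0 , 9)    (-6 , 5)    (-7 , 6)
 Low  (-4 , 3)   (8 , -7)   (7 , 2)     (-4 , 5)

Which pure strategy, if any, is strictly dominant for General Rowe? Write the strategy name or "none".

Low

Low vs High: L: -4>-8, CL: 8>6, CR: 7>6, R: -4>-6.
Low vs Mid: L: -4>-6, CL: 8>0, CR: 7>-6, R: -4>-7.
Low strictly beats every other strategy against every opponent action, so it is strictly dominant.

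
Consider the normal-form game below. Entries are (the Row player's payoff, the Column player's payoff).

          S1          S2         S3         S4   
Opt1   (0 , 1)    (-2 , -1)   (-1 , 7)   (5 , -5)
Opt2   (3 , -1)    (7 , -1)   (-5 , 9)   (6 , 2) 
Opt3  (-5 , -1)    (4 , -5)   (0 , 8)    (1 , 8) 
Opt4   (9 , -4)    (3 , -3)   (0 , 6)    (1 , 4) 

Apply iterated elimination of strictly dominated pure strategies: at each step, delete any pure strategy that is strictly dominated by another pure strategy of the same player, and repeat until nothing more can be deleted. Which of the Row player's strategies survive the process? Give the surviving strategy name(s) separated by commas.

Opt1, Opt2, Opt3, Opt4

For the Column player, S3 strictly dominates S1 on the remaining rows (Opt1: 7>1, Opt2: 9>-1, Opt3: 8>-1, Opt4: 6>-4); eliminate S1.
For the Column player, S3 strictly dominates S2 on the remaining rows (Opt1: 7>-1, Opt2: 9>-1, Opt3: 8>-5, Opt4: 6>-3); eliminate S2.
Among the remaining strategies, none is strictly dominated by another pure strategy of the same player, so the elimination stops.
Surviving strategies — the Row player: {Opt1, Opt2, Opt3, Opt4}; the Column player: {S3, S4}.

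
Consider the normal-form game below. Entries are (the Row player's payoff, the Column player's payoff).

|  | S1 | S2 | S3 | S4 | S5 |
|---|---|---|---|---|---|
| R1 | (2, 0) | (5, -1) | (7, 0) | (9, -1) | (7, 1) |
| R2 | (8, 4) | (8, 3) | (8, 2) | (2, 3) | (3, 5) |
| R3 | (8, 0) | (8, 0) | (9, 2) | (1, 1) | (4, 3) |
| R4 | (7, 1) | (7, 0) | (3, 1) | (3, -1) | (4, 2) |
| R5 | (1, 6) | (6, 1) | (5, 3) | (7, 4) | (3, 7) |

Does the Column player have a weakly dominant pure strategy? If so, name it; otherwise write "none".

S5

S5 vs S1: R1: 1>0, R2: 5>4, R3: 3>0, R4: 2>1, R5: 7>6.
S5 vs S2: R1: 1>-1, R2: 5>3, R3: 3>0, R4: 2>0, R5: 7>1.
S5 vs S3: R1: 1>0, R2: 5>2, R3: 3>2, R4: 2>1, R5: 7>3.
S5 vs S4: R1: 1>-1, R2: 5>3, R3: 3>1, R4: 2>-1, R5: 7>4.
S5 is at least as good as every other strategy against every opponent action, so it is weakly dominant.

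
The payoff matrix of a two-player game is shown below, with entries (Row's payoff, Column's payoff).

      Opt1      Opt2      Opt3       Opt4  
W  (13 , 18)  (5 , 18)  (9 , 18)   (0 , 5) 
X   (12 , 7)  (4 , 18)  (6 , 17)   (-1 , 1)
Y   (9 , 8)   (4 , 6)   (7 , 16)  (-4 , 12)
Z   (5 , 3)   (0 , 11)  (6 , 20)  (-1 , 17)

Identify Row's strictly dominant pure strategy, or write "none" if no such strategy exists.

W vs X: Opt1: 13>12, Opt2: 5>4, Opt3: 9>6, Opt4: 0>-1.
W vs Y: Opt1: 13>9, Opt2: 5>4, Opt3: 9>7, Opt4: 0>-4.
W vs Z: Opt1: 13>5, Opt2: 5>0, Opt3: 9>6, Opt4: 0>-1.
W strictly beats every other strategy against every opponent action, so it is strictly dominant.

W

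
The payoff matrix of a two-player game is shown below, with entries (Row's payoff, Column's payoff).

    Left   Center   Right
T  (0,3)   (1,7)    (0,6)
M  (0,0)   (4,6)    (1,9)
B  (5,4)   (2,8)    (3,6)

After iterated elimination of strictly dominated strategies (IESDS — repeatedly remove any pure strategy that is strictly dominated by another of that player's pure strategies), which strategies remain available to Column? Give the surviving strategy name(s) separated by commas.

Row T is eliminated: B beats it against every remaining column (Left: 5>0, Center: 2>1, Right: 3>0).
For Column, Center strictly dominates Left on the remaining rows (M: 6>0, B: 8>4); eliminate Left.
Among the remaining strategies, none is strictly dominated by another pure strategy of the same player, so the elimination stops.
Surviving strategies — Row: {M, B}; Column: {Center, Right}.

Center, Right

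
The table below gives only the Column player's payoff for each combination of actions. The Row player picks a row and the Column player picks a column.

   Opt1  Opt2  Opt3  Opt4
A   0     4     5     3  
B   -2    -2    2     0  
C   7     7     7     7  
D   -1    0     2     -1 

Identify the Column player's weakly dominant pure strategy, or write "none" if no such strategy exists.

Opt3 vs Opt1: A: 5>0, B: 2>-2, C: 7=7, D: 2>-1.
Opt3 vs Opt2: A: 5>4, B: 2>-2, C: 7=7, D: 2>0.
Opt3 vs Opt4: A: 5>3, B: 2>0, C: 7=7, D: 2>-1.
Opt3 is at least as good as every other strategy against every opponent action, so it is weakly dominant.

Opt3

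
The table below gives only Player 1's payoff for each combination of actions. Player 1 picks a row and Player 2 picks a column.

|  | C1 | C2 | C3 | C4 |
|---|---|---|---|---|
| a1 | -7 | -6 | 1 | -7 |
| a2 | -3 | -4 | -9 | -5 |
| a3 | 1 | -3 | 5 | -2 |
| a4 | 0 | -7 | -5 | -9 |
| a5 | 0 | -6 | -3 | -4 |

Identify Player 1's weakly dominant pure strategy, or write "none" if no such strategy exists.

a3 vs a1: C1: 1>-7, C2: -3>-6, C3: 5>1, C4: -2>-7.
a3 vs a2: C1: 1>-3, C2: -3>-4, C3: 5>-9, C4: -2>-5.
a3 vs a4: C1: 1>0, C2: -3>-7, C3: 5>-5, C4: -2>-9.
a3 vs a5: C1: 1>0, C2: -3>-6, C3: 5>-3, C4: -2>-4.
a3 is at least as good as every other strategy against every opponent action, so it is weakly dominant.

a3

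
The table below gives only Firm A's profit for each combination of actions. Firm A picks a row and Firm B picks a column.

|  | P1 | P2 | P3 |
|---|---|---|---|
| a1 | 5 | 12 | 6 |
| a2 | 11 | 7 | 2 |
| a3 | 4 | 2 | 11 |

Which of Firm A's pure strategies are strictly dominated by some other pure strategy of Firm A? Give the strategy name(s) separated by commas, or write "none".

none

a1: no other strategy beats it everywhere (a2 at P2 (12>7); a3 at P1 (5>4)).
a2 is not dominated — it holds its own against a1 at P1 (11>5); a3 at P1 (11>4).
a3: no other strategy beats it everywhere (a1 at P3 (11>6); a2 at P3 (11>2)).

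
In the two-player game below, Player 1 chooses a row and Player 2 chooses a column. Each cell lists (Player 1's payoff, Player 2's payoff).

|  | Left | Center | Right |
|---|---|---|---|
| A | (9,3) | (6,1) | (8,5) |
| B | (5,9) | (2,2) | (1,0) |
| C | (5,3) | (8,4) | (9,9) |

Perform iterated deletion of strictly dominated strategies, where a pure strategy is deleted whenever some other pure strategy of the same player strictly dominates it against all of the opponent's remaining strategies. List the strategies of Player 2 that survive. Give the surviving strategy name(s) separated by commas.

Right

Player 1's strategy B is strictly dominated by A (Left: 9>5, Center: 6>2, Right: 8>1) and is removed.
Player 2's strategy Left is strictly dominated by Right (A: 5>3, C: 9>3) and is removed.
For Player 1, C strictly dominates A on the remaining columns (Center: 8>6, Right: 9>8); eliminate A.
Player 2's strategy Center is strictly dominated by Right (C: 9>4) and is removed.
Among the remaining strategies, none is strictly dominated by another pure strategy of the same player, so the elimination stops.
Surviving strategies — Player 1: {C}; Player 2: {Right}.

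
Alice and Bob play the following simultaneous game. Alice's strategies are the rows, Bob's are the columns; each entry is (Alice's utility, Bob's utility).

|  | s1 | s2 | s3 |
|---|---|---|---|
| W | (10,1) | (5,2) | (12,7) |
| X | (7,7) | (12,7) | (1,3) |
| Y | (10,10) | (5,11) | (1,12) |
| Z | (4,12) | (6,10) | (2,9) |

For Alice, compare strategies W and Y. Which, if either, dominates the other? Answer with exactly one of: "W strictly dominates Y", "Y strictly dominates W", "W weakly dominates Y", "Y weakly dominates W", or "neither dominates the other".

W weakly dominates Y

Compare W to Y across each opponent action: s1: 10=10, s2: 5=5, s3: 12>1.
W is at least as good everywhere and strictly better somewhere (tied only at s1, s2), so W weakly but not strictly dominates Y.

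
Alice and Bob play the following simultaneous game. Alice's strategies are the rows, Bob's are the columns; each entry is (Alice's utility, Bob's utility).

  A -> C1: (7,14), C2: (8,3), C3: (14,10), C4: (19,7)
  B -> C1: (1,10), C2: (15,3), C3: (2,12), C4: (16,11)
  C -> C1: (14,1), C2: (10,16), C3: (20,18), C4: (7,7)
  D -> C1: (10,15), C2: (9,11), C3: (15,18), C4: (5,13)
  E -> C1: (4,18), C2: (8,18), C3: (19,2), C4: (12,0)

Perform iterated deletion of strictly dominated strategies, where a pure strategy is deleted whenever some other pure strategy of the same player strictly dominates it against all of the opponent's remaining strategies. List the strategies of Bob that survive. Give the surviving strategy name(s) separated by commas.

Row D is eliminated: C beats it against every remaining column (C1: 14>10, C2: 10>9, C3: 20>15, C4: 7>5).
Bob's strategy C4 is strictly dominated by C3 (A: 10>7, B: 12>11, C: 18>7, E: 2>0) and is removed.
For Alice, C strictly dominates A on the remaining columns (C1: 14>7, C2: 10>8, C3: 20>14); eliminate A.
Alice's strategy E is strictly dominated by C (C1: 14>4, C2: 10>8, C3: 20>19) and is removed.
Column C1 is eliminated: C3 beats it against every remaining row (B: 12>10, C: 18>1).
For Bob, C3 strictly dominates C2 on the remaining rows (B: 12>3, C: 18>16); eliminate C2.
Alice's strategy B is strictly dominated by C (C3: 20>2) and is removed.
Among the remaining strategies, none is strictly dominated by another pure strategy of the same player, so the elimination stops.
Surviving strategies — Alice: {C}; Bob: {C3}.

C3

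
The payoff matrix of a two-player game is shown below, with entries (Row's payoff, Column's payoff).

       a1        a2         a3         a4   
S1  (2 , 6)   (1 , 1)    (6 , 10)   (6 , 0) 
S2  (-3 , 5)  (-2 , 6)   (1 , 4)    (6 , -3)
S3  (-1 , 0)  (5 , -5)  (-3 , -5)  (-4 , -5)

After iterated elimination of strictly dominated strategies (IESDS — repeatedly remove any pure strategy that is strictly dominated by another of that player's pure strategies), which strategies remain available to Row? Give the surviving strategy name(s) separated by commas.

S1

Column's strategy a4 is strictly dominated by a1 (S1: 6>0, S2: 5>-3, S3: 0>-5) and is removed.
Row S2 is eliminated: S1 beats it against every remaining column (a1: 2>-3, a2: 1>-2, a3: 6>1).
For Column, a1 strictly dominates a2 on the remaining rows (S1: 6>1, S3: 0>-5); eliminate a2.
For Row, S1 strictly dominates S3 on the remaining columns (a1: 2>-1, a3: 6>-3); eliminate S3.
Column a1 is eliminated: a3 beats it against every remaining row (S1: 10>6).
Among the remaining strategies, none is strictly dominated by another pure strategy of the same player, so the elimination stops.
Surviving strategies — Row: {S1}; Column: {a3}.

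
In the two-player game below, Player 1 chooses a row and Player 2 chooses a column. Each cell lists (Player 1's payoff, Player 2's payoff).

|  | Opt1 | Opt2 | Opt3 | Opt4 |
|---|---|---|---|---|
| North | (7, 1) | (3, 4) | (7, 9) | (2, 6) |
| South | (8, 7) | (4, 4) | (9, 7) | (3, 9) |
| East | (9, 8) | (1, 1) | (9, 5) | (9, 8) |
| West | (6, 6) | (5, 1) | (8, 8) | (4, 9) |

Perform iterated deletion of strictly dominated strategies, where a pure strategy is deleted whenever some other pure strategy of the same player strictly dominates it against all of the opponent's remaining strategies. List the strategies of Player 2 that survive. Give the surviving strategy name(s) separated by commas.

Row North is eliminated: South beats it against every remaining column (Opt1: 8>7, Opt2: 4>3, Opt3: 9>7, Opt4: 3>2).
Player 2's strategy Opt2 is strictly dominated by Opt1 (South: 7>4, East: 8>1, West: 6>1) and is removed.
Row West is eliminated: East beats it against every remaining column (Opt1: 9>6, Opt3: 9>8, Opt4: 9>4).
Player 2's strategy Opt3 is strictly dominated by Opt4 (South: 9>7, East: 8>5) and is removed.
Player 1's strategy South is strictly dominated by East (Opt1: 9>8, Opt4: 9>3) and is removed.
Among the remaining strategies, none is strictly dominated by another pure strategy of the same player, so the elimination stops.
Surviving strategies — Player 1: {East}; Player 2: {Opt1, Opt4}.

Opt1, Opt4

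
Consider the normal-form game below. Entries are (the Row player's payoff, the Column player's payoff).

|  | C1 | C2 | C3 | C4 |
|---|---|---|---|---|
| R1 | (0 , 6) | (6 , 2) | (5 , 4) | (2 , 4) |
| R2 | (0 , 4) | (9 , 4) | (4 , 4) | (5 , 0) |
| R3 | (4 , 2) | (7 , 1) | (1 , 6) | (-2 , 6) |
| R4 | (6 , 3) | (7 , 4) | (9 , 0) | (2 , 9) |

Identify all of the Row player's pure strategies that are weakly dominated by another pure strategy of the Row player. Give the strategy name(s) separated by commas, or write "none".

R1, R3

R4 weakly dominates R1 — C1: 6>0, C2: 7>6, C3: 9>5, C4: 2=2.
R2 is not dominated — it holds its own against R1 at C2 (9>6); R3 at C2 (9>7); R4 at C2 (9>7).
R4 weakly dominates R3 — C1: 6>4, C2: 7=7, C3: 9>1, C4: 2>-2.
R4 is not dominated — it holds its own against R1 at C1 (6>0); R2 at C1 (6>0); R3 at C1 (6>4).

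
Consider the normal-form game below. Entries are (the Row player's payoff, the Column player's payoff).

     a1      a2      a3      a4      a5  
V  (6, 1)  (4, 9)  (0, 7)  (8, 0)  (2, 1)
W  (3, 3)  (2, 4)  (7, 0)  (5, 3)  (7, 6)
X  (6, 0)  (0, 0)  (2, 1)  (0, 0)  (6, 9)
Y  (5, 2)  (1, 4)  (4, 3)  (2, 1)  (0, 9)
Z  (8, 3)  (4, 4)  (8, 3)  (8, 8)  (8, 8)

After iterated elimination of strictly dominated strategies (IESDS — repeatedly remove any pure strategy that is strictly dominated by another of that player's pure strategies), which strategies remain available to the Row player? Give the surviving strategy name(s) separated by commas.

V, Z

For the Row player, Z strictly dominates W on the remaining columns (a1: 8>3, a2: 4>2, a3: 8>7, a4: 8>5, a5: 8>7); eliminate W.
For the Row player, Z strictly dominates X on the remaining columns (a1: 8>6, a2: 4>0, a3: 8>2, a4: 8>0, a5: 8>6); eliminate X.
For the Row player, Z strictly dominates Y on the remaining columns (a1: 8>5, a2: 4>1, a3: 8>4, a4: 8>2, a5: 8>0); eliminate Y.
For the Column player, a2 strictly dominates a1 on the remaining rows (V: 9>1, Z: 4>3); eliminate a1.
Column a3 is eliminated: a2 beats it against every remaining row (V: 9>7, Z: 4>3).
Among the remaining strategies, none is strictly dominated by another pure strategy of the same player, so the elimination stops.
Surviving strategies — the Row player: {V, Z}; the Column player: {a2, a4, a5}.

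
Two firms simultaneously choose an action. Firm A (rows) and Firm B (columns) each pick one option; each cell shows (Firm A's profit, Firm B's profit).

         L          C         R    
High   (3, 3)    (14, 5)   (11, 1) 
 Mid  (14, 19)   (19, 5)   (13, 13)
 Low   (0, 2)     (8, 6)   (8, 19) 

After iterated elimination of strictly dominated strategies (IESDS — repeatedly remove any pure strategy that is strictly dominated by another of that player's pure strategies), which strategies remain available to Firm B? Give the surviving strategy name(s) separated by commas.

L

Row High is eliminated: Mid beats it against every remaining column (L: 14>3, C: 19>14, R: 13>11).
Firm A's strategy Low is strictly dominated by Mid (L: 14>0, C: 19>8, R: 13>8) and is removed.
Firm B's strategy C is strictly dominated by L (Mid: 19>5) and is removed.
Firm B's strategy R is strictly dominated by L (Mid: 19>13) and is removed.
Among the remaining strategies, none is strictly dominated by another pure strategy of the same player, so the elimination stops.
Surviving strategies — Firm A: {Mid}; Firm B: {L}.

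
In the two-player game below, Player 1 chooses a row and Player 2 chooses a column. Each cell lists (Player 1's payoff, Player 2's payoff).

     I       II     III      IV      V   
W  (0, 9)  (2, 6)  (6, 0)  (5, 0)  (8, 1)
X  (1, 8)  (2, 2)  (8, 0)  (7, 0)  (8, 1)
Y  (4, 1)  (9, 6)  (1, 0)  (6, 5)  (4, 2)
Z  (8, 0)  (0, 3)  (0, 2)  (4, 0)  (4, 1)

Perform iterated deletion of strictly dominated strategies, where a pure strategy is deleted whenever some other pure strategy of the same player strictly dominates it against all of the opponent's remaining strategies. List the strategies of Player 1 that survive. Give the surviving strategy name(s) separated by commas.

Y

For Player 2, II strictly dominates III on the remaining rows (W: 6>0, X: 2>0, Y: 6>0, Z: 3>2); eliminate III.
For Player 2, II strictly dominates IV on the remaining rows (W: 6>0, X: 2>0, Y: 6>5, Z: 3>0); eliminate IV.
For Player 2, II strictly dominates V on the remaining rows (W: 6>1, X: 2>1, Y: 6>2, Z: 3>1); eliminate V.
Row W is eliminated: Y beats it against every remaining column (I: 4>0, II: 9>2).
For Player 1, Y strictly dominates X on the remaining columns (I: 4>1, II: 9>2); eliminate X.
Column I is eliminated: II beats it against every remaining row (Y: 6>1, Z: 3>0).
Player 1's strategy Z is strictly dominated by Y (II: 9>0) and is removed.
Among the remaining strategies, none is strictly dominated by another pure strategy of the same player, so the elimination stops.
Surviving strategies — Player 1: {Y}; Player 2: {II}.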